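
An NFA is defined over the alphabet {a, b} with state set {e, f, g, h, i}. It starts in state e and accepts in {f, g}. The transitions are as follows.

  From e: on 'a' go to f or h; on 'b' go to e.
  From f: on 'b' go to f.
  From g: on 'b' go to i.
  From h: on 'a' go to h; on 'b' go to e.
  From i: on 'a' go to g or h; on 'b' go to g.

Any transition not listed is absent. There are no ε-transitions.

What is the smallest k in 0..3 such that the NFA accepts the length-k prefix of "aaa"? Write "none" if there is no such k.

1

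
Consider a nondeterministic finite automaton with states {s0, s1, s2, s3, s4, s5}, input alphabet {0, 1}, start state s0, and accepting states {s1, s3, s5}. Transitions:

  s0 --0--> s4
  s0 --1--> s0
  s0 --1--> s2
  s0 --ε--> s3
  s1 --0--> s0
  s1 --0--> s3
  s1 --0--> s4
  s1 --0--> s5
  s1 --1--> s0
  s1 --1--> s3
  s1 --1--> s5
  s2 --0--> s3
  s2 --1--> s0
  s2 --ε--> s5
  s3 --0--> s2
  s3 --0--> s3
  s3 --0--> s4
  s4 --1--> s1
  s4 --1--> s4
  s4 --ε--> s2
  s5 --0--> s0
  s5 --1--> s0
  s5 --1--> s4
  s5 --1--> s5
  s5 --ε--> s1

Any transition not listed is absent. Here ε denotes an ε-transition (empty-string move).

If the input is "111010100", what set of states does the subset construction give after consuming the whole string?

Start: ε-closure({s0}) = {s0, s3}.
Read '1': {s0, s3} → {s0, s1, s2, s3, s5}.
Read '1': {s0, s1, s2, s3, s5} → {s0, s1, s2, s3, s4, s5}.
Read '1': {s0, s1, s2, s3, s4, s5} → {s0, s1, s2, s3, s4, s5}.
Read '0': {s0, s1, s2, s3, s4, s5} → {s0, s1, s2, s3, s4, s5}.
Read '1': {s0, s1, s2, s3, s4, s5} → {s0, s1, s2, s3, s4, s5}.
Read '0': {s0, s1, s2, s3, s4, s5} → {s0, s1, s2, s3, s4, s5}.
Read '1': {s0, s1, s2, s3, s4, s5} → {s0, s1, s2, s3, s4, s5}.
Read '0': {s0, s1, s2, s3, s4, s5} → {s0, s1, s2, s3, s4, s5}.
Read '0': {s0, s1, s2, s3, s4, s5} → {s0, s1, s2, s3, s4, s5}.

{s0, s1, s2, s3, s4, s5}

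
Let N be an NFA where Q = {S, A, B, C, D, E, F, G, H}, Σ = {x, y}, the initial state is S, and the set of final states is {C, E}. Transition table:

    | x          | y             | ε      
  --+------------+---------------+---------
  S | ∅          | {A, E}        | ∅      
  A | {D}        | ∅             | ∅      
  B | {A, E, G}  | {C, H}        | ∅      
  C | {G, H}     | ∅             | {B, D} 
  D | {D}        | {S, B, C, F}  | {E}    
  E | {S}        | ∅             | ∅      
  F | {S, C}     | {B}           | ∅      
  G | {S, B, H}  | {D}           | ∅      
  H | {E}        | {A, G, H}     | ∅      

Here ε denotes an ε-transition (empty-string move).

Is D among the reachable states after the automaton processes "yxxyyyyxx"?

Yes

Start in {S}.
Read 'y': S→{A, E}; now {A, E}.
Read 'x': A→{D}, E→{S}; union {S, D}; ε-closure = {S, D, E}.
Read 'x': S→∅, D→{D}, E→{S}; union {S, D}; ε-closure = {S, D, E}.
Read 'y': S→{A, E}, D→{S, B, C, F}, E→∅; union {S, A, B, C, E, F}; ε-closure = {S, A, B, C, D, E, F}.
Read 'y': S→{A, E}, A→∅, B→{C, H}, C→∅, D→{S, B, C, F}, E→∅, F→{B}; union {S, A, B, C, E, F, H}; ε-closure = {S, A, B, C, D, E, F, H}.
Read 'y': S→{A, E}, A→∅, B→{C, H}, C→∅, D→{S, B, C, F}, E→∅, F→{B}, H→{A, G, H}; union {S, A, B, C, E, F, G, H}; ε-closure = {S, A, B, C, D, E, F, G, H}.
Read 'y': S→{A, E}, A→∅, B→{C, H}, C→∅, D→{S, B, C, F}, E→∅, F→{B}, G→{D}, H→{A, G, H}; now {S, A, B, C, D, E, F, G, H}.
Read 'x': S→∅, A→{D}, B→{A, E, G}, C→{G, H}, D→{D}, E→{S}, F→{S, C}, G→{S, B, H}, H→{E}; now {S, A, B, C, D, E, G, H}.
Read 'x': S→∅, A→{D}, B→{A, E, G}, C→{G, H}, D→{D}, E→{S}, G→{S, B, H}, H→{E}; now {S, A, B, D, E, G, H}.
State D is in {S, A, B, D, E, G, H}.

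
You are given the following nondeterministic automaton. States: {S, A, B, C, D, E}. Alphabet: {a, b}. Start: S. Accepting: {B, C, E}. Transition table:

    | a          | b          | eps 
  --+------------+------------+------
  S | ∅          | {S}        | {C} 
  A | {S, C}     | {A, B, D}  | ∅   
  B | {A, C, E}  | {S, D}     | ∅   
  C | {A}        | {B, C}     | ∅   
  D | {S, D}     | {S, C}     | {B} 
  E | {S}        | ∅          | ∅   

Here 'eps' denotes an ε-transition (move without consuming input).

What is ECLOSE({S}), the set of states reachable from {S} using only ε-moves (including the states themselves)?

{S, C}

Begin with {S}.
ε-move S → C; add C.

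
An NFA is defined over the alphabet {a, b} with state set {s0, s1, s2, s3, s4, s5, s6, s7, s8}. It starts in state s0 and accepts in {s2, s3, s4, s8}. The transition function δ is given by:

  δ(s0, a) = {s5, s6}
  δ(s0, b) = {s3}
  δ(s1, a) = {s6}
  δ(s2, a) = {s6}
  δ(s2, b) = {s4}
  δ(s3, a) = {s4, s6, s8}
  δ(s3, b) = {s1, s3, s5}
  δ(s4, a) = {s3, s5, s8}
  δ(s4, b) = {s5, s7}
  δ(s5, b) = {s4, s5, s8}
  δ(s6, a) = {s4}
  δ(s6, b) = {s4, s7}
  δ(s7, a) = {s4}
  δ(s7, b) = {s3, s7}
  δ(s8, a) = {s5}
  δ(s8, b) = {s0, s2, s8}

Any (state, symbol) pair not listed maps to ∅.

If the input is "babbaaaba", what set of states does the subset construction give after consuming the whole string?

Start in {s0}.
Read 'b': s0→{s3}; now {s3}.
Read 'a': s3→{s4, s6, s8}; now {s4, s6, s8}.
Read 'b': s4→{s5, s7}, s6→{s4, s7}, s8→{s0, s2, s8}; now {s0, s2, s4, s5, s7, s8}.
Read 'b': s0→{s3}, s2→{s4}, s4→{s5, s7}, s5→{s4, s5, s8}, s7→{s3, s7}, s8→{s0, s2, s8}; now {s0, s2, s3, s4, s5, s7, s8}.
Read 'a': s0→{s5, s6}, s2→{s6}, s3→{s4, s6, s8}, s4→{s3, s5, s8}, s5→∅, s7→{s4}, s8→{s5}; now {s3, s4, s5, s6, s8}.
Read 'a': s3→{s4, s6, s8}, s4→{s3, s5, s8}, s5→∅, s6→{s4}, s8→{s5}; now {s3, s4, s5, s6, s8}.
Read 'a': s3→{s4, s6, s8}, s4→{s3, s5, s8}, s5→∅, s6→{s4}, s8→{s5}; now {s3, s4, s5, s6, s8}.
Read 'b': s3→{s1, s3, s5}, s4→{s5, s7}, s5→{s4, s5, s8}, s6→{s4, s7}, s8→{s0, s2, s8}; now {s0, s1, s2, s3, s4, s5, s7, s8}.
Read 'a': s0→{s5, s6}, s1→{s6}, s2→{s6}, s3→{s4, s6, s8}, s4→{s3, s5, s8}, s5→∅, s7→{s4}, s8→{s5}; now {s3, s4, s5, s6, s8}.

{s3, s4, s5, s6, s8}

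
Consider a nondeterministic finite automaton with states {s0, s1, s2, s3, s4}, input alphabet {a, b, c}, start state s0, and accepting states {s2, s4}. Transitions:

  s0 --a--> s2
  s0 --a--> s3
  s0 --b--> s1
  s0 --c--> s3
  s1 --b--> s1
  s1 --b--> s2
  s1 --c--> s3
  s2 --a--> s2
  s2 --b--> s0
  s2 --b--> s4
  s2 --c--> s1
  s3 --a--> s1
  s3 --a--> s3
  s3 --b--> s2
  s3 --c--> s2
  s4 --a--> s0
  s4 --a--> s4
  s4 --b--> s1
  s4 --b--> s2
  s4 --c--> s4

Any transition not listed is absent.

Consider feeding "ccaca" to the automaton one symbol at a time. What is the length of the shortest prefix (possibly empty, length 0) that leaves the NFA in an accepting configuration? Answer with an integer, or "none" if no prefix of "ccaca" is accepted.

2

Start in {s0}.
Read 'c': s0→{s3}; now {s3}.
Read 'c': s3→{s2}; now {s2}.
None of the earlier sets intersect F, but {s2} does.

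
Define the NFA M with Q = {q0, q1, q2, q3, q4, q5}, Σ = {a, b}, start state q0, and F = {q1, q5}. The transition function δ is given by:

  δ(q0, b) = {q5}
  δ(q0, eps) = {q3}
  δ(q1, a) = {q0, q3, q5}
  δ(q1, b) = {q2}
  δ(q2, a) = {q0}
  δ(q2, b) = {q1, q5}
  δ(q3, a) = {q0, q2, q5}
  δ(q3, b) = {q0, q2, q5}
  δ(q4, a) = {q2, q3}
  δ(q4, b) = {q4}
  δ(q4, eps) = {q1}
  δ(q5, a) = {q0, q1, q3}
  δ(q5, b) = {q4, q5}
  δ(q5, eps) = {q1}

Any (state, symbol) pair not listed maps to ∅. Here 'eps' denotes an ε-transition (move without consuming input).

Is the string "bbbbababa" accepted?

Start: ε-closure({q0}) = {q0, q3}.
Read 'b': q0→{q5}, q3→{q0, q2, q5}; union {q0, q2, q5}; ε-closure = {q0, q1, q2, q3, q5}.
Read 'b': q0→{q5}, q1→{q2}, q2→{q1, q5}, q3→{q0, q2, q5}, q5→{q4, q5}; union {q0, q1, q2, q4, q5}; ε-closure = {q0, q1, q2, q3, q4, q5}.
Read 'b': q0→{q5}, q1→{q2}, q2→{q1, q5}, q3→{q0, q2, q5}, q4→{q4}, q5→{q4, q5}; union {q0, q1, q2, q4, q5}; ε-closure = {q0, q1, q2, q3, q4, q5}.
Read 'b': q0→{q5}, q1→{q2}, q2→{q1, q5}, q3→{q0, q2, q5}, q4→{q4}, q5→{q4, q5}; union {q0, q1, q2, q4, q5}; ε-closure = {q0, q1, q2, q3, q4, q5}.
Read 'a': q0→∅, q1→{q0, q3, q5}, q2→{q0}, q3→{q0, q2, q5}, q4→{q2, q3}, q5→{q0, q1, q3}; now {q0, q1, q2, q3, q5}.
Read 'b': q0→{q5}, q1→{q2}, q2→{q1, q5}, q3→{q0, q2, q5}, q5→{q4, q5}; union {q0, q1, q2, q4, q5}; ε-closure = {q0, q1, q2, q3, q4, q5}.
Read 'a': q0→∅, q1→{q0, q3, q5}, q2→{q0}, q3→{q0, q2, q5}, q4→{q2, q3}, q5→{q0, q1, q3}; now {q0, q1, q2, q3, q5}.
Read 'b': q0→{q5}, q1→{q2}, q2→{q1, q5}, q3→{q0, q2, q5}, q5→{q4, q5}; union {q0, q1, q2, q4, q5}; ε-closure = {q0, q1, q2, q3, q4, q5}.
Read 'a': q0→∅, q1→{q0, q3, q5}, q2→{q0}, q3→{q0, q2, q5}, q4→{q2, q3}, q5→{q0, q1, q3}; now {q0, q1, q2, q3, q5}.
The final set {q0, q1, q2, q3, q5} contains the accepting states q1, q5.

Yes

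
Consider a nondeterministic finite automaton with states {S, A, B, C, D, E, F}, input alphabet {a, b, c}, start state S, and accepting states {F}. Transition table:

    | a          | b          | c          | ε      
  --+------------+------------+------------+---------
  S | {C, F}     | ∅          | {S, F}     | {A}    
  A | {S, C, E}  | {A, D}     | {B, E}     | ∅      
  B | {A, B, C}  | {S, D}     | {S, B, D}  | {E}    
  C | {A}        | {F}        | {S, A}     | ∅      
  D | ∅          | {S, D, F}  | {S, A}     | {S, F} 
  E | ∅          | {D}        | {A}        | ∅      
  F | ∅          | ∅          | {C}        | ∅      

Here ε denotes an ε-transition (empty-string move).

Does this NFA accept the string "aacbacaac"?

Yes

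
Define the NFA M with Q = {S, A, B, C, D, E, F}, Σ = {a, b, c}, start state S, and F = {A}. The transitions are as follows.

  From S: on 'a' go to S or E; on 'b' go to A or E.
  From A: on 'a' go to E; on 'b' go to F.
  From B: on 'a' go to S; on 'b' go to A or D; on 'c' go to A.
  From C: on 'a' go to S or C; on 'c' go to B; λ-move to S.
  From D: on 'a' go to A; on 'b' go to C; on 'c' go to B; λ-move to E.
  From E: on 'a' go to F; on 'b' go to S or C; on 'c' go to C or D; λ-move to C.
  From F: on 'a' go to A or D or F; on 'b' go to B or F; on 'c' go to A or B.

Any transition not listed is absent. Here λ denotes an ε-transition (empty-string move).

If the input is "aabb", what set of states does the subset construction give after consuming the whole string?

{S, A, B, C, D, E, F}

Start in {S}.
Read 'a': S→{S, E}; union {S, E}; ε-closure = {S, C, E}.
Read 'a': S→{S, E}, C→{S, C}, E→{F}; now {S, C, E, F}.
Read 'b': S→{A, E}, C→∅, E→{S, C}, F→{B, F}; now {S, A, B, C, E, F}.
Read 'b': S→{A, E}, A→{F}, B→{A, D}, C→∅, E→{S, C}, F→{B, F}; now {S, A, B, C, D, E, F}.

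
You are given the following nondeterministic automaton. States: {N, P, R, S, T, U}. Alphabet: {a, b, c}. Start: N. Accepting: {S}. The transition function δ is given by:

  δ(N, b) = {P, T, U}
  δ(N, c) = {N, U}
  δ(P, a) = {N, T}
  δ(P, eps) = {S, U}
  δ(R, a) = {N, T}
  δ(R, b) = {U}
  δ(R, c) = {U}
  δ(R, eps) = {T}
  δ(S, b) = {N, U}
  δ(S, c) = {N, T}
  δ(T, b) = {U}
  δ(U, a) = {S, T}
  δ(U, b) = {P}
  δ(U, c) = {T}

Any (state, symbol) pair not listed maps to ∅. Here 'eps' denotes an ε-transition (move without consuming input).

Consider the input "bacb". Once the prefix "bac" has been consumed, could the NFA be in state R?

No

Start in {N}.
Read 'b': N→{P, T, U}; union {P, T, U}; ε-closure = {P, S, T, U}.
Read 'a': P→{N, T}, S→∅, T→∅, U→{S, T}; now {N, S, T}.
Read 'c': N→{N, U}, S→{N, T}, T→∅; now {N, T, U}.
State R is not in {N, T, U}.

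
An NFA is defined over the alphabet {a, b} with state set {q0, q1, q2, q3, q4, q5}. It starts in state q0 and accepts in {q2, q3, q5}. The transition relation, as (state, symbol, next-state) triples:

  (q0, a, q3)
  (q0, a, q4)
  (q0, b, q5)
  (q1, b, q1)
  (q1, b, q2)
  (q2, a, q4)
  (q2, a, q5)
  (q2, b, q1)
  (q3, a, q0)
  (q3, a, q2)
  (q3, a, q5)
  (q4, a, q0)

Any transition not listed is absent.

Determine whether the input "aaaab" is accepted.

Yes

Start in {q0}.
Read 'a': {q0} → {q3, q4}.
Read 'a': {q3, q4} → {q0, q2, q5}.
Read 'a': {q0, q2, q5} → {q3, q4, q5}.
Read 'a': {q3, q4, q5} → {q0, q2, q5}.
Read 'b': {q0, q2, q5} → {q1, q5}.
The final set {q1, q5} contains the accepting state q5.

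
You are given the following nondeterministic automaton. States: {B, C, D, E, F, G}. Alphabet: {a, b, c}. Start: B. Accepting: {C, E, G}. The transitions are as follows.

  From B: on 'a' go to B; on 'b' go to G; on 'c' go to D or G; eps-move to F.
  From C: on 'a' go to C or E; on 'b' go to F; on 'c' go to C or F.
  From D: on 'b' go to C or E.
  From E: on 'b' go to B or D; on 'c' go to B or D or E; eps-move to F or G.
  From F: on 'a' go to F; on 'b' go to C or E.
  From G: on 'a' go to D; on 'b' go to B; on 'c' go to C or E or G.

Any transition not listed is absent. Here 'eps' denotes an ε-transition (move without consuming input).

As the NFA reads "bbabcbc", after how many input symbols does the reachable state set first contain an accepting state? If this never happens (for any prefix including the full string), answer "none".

1

Start: ε-closure({B}) = {B, F}.
Read 'b': B→{G}, F→{C, E}; union {C, E, G}; ε-closure = {C, E, F, G}.
None of the earlier sets intersect F, but {C, E, F, G} does.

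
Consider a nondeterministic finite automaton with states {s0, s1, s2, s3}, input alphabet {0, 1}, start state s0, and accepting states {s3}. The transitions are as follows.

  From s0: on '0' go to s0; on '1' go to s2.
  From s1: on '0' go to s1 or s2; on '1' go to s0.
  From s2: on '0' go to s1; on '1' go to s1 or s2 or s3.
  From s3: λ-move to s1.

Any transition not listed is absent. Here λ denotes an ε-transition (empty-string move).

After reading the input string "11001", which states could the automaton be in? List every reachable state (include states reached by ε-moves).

Start in {s0}.
Read '1': s0→{s2}; now {s2}.
Read '1': s2→{s1, s2, s3}; now {s1, s2, s3}.
Read '0': s1→{s1, s2}, s2→{s1}, s3→∅; now {s1, s2}.
Read '0': s1→{s1, s2}, s2→{s1}; now {s1, s2}.
Read '1': s1→{s0}, s2→{s1, s2, s3}; now {s0, s1, s2, s3}.

{s0, s1, s2, s3}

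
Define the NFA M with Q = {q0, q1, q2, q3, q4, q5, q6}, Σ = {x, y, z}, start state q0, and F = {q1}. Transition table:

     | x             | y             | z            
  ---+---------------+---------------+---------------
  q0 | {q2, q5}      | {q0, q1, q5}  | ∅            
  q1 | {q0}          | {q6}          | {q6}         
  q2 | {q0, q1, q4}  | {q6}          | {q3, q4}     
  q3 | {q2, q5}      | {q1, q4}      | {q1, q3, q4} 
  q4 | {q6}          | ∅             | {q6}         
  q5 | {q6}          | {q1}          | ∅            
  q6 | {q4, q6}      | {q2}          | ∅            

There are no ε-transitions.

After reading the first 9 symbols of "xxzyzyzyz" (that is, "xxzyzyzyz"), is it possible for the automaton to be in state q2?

No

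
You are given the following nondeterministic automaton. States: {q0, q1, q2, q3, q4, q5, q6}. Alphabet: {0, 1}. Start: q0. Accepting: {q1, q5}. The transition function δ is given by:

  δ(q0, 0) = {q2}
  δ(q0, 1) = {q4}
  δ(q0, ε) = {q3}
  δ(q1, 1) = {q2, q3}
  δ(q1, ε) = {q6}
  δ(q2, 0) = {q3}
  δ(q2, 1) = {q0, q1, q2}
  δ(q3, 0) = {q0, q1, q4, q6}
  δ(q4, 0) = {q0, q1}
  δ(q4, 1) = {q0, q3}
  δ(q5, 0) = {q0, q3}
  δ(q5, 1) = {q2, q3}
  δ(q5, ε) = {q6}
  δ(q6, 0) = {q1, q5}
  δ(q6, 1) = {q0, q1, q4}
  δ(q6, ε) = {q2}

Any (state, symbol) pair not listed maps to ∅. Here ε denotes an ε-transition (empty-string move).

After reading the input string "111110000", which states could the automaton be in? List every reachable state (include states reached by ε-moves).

Start: ε-closure({q0}) = {q0, q3}.
Read '1': {q0, q3} → {q4}.
Read '1': {q4} → {q0, q3}.
Read '1': {q0, q3} → {q4}.
Read '1': {q4} → {q0, q3}.
Read '1': {q0, q3} → {q4}.
Read '0': {q4} → {q0, q1, q2, q3, q6}.
Read '0': {q0, q1, q2, q3, q6} → {q0, q1, q2, q3, q4, q5, q6}.
Read '0': {q0, q1, q2, q3, q4, q5, q6} → {q0, q1, q2, q3, q4, q5, q6}.
Read '0': {q0, q1, q2, q3, q4, q5, q6} → {q0, q1, q2, q3, q4, q5, q6}.

{q0, q1, q2, q3, q4, q5, q6}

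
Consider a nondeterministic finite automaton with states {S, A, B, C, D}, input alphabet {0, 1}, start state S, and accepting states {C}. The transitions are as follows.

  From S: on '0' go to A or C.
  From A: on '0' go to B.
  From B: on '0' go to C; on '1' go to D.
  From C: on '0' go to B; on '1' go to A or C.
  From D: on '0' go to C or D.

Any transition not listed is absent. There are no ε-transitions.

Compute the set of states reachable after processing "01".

Start in {S}.
Read '0': {S} → {A, C}.
Read '1': {A, C} → {A, C}.

{A, C}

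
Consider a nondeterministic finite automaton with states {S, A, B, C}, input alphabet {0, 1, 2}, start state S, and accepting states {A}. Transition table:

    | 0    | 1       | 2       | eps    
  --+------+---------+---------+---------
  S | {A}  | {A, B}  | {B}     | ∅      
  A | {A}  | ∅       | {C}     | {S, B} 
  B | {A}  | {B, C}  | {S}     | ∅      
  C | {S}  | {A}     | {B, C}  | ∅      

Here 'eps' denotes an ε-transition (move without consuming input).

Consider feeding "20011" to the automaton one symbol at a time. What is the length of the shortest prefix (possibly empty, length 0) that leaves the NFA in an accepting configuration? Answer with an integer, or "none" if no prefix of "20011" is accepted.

2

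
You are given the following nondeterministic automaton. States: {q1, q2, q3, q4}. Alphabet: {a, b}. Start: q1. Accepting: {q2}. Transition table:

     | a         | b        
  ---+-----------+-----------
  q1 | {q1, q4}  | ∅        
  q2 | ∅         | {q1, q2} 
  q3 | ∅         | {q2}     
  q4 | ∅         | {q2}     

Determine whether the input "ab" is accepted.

Start in {q1}.
Read 'a': q1→{q1, q4}; now {q1, q4}.
Read 'b': q1→∅, q4→{q2}; now {q2}.
The final set {q2} contains the accepting state q2.

Yes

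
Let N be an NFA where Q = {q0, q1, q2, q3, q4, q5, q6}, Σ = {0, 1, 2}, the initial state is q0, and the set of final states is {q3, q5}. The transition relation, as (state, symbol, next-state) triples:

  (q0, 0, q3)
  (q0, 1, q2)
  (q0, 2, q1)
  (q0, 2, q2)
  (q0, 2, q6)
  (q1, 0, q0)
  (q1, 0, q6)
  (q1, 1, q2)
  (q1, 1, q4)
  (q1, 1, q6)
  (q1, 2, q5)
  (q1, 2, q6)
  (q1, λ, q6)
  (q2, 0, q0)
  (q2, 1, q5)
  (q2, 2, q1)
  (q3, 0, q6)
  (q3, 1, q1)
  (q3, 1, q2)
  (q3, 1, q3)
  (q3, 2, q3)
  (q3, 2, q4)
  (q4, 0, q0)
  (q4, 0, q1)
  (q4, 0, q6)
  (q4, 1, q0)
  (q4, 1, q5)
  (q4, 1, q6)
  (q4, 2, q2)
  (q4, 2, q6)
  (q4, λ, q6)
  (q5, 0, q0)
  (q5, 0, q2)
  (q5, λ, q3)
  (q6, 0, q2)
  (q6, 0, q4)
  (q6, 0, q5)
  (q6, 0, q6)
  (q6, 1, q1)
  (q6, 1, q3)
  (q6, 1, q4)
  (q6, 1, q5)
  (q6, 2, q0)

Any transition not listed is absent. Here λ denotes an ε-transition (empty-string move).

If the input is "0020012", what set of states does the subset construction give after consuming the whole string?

Start in {q0}.
Read '0': {q0} → {q3}.
Read '0': {q3} → {q6}.
Read '2': {q6} → {q0}.
Read '0': {q0} → {q3}.
Read '0': {q3} → {q6}.
Read '1': {q6} → {q1, q3, q4, q5, q6}.
Read '2': {q1, q3, q4, q5, q6} → {q0, q2, q3, q4, q5, q6}.

{q0, q2, q3, q4, q5, q6}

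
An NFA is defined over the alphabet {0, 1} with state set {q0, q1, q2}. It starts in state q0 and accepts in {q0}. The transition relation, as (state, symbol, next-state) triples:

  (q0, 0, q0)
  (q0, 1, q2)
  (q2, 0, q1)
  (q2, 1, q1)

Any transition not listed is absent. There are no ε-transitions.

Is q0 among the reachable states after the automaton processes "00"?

Yes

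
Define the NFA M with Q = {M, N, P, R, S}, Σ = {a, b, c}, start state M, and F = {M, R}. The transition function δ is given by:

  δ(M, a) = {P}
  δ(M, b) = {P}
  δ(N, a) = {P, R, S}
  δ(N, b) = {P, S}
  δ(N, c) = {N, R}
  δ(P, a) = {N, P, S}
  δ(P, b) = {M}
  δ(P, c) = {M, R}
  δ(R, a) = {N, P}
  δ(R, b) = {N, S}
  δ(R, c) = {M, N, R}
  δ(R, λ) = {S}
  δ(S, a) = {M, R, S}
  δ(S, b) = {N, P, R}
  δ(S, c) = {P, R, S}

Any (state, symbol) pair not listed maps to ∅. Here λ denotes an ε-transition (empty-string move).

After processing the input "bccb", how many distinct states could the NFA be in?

Start in {M}.
Read 'b': M→{P}; now {P}.
Read 'c': P→{M, R}; union {M, R}; ε-closure = {M, R, S}.
Read 'c': M→∅, R→{M, N, R}, S→{P, R, S}; now {M, N, P, R, S}.
Read 'b': M→{P}, N→{P, S}, P→{M}, R→{N, S}, S→{N, P, R}; now {M, N, P, R, S}.
That set has 5 states.

5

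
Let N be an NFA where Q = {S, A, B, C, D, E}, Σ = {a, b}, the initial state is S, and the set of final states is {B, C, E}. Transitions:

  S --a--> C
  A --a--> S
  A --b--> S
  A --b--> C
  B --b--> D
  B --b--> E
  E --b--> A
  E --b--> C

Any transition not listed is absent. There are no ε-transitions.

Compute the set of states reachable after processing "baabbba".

∅

Start in {S}.
Read 'b': S→∅; now ∅.
The set is empty and remains empty for the remaining 6 symbols.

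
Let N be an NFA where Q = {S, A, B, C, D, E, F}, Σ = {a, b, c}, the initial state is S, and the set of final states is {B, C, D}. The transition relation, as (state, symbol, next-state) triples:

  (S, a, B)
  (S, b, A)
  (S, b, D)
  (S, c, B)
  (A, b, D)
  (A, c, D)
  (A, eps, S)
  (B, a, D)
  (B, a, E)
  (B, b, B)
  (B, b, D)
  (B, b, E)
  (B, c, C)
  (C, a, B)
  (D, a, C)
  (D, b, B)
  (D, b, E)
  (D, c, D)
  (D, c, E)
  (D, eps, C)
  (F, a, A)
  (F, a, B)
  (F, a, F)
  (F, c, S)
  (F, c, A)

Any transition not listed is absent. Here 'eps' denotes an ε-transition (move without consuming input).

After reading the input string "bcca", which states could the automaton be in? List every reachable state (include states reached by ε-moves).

{B, C}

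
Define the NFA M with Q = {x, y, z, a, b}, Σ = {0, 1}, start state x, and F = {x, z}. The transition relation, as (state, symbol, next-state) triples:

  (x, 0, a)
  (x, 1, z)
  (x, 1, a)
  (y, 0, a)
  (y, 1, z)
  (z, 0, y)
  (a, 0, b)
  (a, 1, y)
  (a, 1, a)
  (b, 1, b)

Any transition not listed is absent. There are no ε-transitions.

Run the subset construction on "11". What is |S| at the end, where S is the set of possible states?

Start in {x}.
Read '1': x→{z, a}; now {z, a}.
Read '1': z→∅, a→{y, a}; now {y, a}.
That set has 2 states.

2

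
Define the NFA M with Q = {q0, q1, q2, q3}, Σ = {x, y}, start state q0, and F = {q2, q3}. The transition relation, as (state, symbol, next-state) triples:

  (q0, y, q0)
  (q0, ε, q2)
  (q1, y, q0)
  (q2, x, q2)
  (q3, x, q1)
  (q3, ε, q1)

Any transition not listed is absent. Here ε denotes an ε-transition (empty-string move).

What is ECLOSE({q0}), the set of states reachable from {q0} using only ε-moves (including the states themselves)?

{q0, q2}

Begin with {q0}.
ε-move q0 → q2; add q2.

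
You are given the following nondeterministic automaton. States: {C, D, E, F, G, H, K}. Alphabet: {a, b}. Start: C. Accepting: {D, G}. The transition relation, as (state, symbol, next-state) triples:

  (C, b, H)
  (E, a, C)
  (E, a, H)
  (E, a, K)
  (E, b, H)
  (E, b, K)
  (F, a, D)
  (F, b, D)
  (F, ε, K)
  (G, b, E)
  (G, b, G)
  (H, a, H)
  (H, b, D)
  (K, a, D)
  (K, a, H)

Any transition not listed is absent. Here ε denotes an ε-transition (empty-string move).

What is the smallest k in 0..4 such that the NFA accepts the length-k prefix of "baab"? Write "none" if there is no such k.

Start in {C}.
Read 'b': C→{H}; now {H}.
Read 'a': H→{H}; now {H}.
Read 'a': H→{H}; now {H}.
Read 'b': H→{D}; now {D}.
None of the earlier sets intersect F, but {D} does.

4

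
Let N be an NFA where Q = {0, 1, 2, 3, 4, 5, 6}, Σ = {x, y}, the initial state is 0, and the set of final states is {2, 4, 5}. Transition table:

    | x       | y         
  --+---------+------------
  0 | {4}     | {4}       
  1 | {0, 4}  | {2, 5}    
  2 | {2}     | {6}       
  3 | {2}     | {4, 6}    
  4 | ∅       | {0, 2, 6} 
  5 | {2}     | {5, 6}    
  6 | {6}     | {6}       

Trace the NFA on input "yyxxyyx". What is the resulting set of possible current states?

{6}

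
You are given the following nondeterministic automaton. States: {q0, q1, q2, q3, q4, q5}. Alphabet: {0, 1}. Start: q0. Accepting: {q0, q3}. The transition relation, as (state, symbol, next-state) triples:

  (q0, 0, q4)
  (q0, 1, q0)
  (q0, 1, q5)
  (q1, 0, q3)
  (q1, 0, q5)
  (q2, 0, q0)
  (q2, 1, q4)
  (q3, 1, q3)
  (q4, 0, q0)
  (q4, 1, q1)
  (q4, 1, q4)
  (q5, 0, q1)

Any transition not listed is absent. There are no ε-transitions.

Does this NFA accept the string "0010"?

No

Start in {q0}.
Read '0': {q0} → {q4}.
Read '0': {q4} → {q0}.
Read '1': {q0} → {q0, q5}.
Read '0': {q0, q5} → {q1, q4}.
The final set {q1, q4} contains no accepting state.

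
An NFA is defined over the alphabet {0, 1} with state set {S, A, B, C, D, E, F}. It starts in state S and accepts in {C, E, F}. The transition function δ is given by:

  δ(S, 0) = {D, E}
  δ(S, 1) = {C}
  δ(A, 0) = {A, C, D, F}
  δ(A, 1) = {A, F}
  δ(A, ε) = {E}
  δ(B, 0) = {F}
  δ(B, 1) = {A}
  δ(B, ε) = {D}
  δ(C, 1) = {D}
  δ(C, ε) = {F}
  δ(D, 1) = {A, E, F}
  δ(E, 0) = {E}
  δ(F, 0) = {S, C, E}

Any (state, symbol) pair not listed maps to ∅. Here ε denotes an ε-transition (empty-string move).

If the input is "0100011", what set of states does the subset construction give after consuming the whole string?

Start in {S}.
Read '0': S→{D, E}; now {D, E}.
Read '1': D→{A, E, F}, E→∅; now {A, E, F}.
Read '0': A→{A, C, D, F}, E→{E}, F→{S, C, E}; now {S, A, C, D, E, F}.
Read '0': S→{D, E}, A→{A, C, D, F}, C→∅, D→∅, E→{E}, F→{S, C, E}; now {S, A, C, D, E, F}.
Read '0': S→{D, E}, A→{A, C, D, F}, C→∅, D→∅, E→{E}, F→{S, C, E}; now {S, A, C, D, E, F}.
Read '1': S→{C}, A→{A, F}, C→{D}, D→{A, E, F}, E→∅, F→∅; now {A, C, D, E, F}.
Read '1': A→{A, F}, C→{D}, D→{A, E, F}, E→∅, F→∅; now {A, D, E, F}.

{A, D, E, F}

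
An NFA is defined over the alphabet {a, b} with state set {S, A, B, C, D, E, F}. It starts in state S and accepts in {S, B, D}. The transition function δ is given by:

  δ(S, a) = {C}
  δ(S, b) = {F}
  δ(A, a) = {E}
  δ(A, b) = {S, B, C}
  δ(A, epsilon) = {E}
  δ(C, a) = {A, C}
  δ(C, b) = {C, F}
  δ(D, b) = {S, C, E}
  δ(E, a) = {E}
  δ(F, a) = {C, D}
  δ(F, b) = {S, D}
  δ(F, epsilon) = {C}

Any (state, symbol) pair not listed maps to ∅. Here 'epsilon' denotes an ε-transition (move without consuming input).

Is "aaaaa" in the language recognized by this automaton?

Start in {S}.
Read 'a': {S} → {C}.
Read 'a': {C} → {A, C, E}.
Read 'a': {A, C, E} → {A, C, E}.
Read 'a': {A, C, E} → {A, C, E}.
Read 'a': {A, C, E} → {A, C, E}.
The final set {A, C, E} contains no accepting state.

No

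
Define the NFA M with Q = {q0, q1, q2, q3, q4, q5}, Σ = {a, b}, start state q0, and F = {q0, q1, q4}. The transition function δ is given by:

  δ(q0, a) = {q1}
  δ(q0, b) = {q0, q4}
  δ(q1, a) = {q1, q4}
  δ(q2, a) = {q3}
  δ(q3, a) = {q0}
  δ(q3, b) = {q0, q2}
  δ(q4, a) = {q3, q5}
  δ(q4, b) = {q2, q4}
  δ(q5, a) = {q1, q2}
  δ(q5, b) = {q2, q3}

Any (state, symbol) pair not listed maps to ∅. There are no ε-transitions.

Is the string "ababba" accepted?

Start in {q0}.
Read 'a': q0→{q1}; now {q1}.
Read 'b': q1→∅; now ∅.
The set is empty and remains empty for the remaining 4 symbols.
The final set ∅ contains no accepting state.

No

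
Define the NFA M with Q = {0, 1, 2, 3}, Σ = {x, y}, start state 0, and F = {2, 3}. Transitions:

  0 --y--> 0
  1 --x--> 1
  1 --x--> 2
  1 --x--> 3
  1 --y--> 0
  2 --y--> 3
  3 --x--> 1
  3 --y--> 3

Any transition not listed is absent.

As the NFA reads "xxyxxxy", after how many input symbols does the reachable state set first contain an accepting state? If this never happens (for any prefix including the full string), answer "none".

none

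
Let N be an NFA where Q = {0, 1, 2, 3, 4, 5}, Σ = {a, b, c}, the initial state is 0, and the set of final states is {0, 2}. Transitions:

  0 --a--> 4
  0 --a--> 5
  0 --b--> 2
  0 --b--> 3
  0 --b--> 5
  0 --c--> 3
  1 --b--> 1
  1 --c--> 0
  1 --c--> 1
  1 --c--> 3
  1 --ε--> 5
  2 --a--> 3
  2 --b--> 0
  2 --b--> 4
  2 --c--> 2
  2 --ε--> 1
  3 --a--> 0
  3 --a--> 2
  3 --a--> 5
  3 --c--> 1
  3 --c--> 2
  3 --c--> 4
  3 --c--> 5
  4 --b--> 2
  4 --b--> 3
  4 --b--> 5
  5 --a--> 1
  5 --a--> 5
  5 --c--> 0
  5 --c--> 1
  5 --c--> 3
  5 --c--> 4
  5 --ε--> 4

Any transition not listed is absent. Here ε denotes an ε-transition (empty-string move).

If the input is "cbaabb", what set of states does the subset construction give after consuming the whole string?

∅

Start in {0}.
Read 'c': 0→{3}; now {3}.
Read 'b': 3→∅; now ∅.
The set is empty and remains empty for the remaining 4 symbols.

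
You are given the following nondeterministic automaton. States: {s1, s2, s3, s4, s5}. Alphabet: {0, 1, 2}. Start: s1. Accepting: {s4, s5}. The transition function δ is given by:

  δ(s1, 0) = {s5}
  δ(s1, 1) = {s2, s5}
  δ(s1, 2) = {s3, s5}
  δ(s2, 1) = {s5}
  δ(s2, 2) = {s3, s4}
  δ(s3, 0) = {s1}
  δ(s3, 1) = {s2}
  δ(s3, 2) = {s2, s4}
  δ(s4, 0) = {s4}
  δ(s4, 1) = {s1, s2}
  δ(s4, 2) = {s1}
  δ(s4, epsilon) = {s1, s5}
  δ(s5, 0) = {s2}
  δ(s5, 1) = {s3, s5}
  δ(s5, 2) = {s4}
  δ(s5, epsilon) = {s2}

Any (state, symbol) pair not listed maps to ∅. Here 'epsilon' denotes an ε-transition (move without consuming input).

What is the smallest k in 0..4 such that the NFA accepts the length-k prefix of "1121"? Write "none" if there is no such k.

1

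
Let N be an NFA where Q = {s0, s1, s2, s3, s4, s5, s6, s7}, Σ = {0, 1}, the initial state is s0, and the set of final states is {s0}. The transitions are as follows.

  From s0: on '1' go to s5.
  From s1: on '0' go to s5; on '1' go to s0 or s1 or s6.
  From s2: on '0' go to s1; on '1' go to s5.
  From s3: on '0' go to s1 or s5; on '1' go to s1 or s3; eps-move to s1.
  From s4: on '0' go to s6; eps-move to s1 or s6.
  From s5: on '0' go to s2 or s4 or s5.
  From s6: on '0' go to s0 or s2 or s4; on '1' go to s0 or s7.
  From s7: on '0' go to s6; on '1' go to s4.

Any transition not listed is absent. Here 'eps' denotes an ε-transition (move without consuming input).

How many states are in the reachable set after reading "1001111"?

6

Start in {s0}.
Read '1': {s0} → {s5}.
Read '0': {s5} → {s1, s2, s4, s5, s6}.
Read '0': {s1, s2, s4, s5, s6} → {s0, s1, s2, s4, s5, s6}.
Read '1': {s0, s1, s2, s4, s5, s6} → {s0, s1, s5, s6, s7}.
Read '1': {s0, s1, s5, s6, s7} → {s0, s1, s4, s5, s6, s7}.
Read '1': {s0, s1, s4, s5, s6, s7} → {s0, s1, s4, s5, s6, s7}.
Read '1': {s0, s1, s4, s5, s6, s7} → {s0, s1, s4, s5, s6, s7}.
That set has 6 states.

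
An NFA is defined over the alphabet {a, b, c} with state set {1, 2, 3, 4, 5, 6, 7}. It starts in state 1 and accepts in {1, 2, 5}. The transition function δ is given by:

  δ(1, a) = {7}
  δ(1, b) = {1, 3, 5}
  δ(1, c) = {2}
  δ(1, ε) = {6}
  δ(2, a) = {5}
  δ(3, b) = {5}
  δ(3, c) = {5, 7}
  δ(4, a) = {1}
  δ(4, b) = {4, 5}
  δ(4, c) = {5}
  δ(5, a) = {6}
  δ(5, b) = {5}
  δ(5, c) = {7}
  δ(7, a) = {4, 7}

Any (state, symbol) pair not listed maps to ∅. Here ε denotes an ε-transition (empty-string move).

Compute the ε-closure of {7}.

{7}

Begin with {7}.
No ε-moves leave this set, so the closure equals the set itself.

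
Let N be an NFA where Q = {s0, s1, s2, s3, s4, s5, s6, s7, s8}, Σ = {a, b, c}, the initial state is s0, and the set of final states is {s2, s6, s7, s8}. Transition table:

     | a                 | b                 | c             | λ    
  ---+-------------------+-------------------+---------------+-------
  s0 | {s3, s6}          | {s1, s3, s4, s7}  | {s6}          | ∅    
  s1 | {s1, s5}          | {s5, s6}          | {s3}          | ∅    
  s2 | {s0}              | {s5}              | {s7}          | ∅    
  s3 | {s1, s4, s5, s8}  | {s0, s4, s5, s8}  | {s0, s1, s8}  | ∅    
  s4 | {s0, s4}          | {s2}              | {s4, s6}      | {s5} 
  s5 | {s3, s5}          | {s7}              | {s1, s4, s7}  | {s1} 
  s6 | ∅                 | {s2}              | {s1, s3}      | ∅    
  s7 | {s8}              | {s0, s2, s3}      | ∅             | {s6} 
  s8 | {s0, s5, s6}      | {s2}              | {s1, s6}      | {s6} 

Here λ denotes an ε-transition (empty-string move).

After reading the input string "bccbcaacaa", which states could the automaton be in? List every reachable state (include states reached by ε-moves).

{s0, s1, s3, s4, s5, s6, s8}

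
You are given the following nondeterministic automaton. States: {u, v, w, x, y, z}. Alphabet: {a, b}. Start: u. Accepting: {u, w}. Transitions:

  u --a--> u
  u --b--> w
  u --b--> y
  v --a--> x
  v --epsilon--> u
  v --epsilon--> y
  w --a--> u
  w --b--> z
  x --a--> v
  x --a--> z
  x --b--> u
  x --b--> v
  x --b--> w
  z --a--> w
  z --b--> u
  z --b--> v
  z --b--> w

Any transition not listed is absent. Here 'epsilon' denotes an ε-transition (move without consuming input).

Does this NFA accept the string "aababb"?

No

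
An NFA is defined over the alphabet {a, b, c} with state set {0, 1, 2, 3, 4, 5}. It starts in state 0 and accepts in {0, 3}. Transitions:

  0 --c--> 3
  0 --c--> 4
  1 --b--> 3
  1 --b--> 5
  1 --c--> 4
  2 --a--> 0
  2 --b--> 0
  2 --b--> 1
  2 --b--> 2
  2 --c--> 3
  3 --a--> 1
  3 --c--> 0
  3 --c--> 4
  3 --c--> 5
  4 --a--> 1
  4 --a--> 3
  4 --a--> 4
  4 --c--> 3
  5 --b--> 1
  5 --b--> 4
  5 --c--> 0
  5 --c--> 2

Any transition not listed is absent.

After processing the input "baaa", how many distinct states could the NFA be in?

0

Start in {0}.
Read 'b': {0} → ∅.
The set is empty and remains empty for the remaining 3 symbols.
That set has 0 states.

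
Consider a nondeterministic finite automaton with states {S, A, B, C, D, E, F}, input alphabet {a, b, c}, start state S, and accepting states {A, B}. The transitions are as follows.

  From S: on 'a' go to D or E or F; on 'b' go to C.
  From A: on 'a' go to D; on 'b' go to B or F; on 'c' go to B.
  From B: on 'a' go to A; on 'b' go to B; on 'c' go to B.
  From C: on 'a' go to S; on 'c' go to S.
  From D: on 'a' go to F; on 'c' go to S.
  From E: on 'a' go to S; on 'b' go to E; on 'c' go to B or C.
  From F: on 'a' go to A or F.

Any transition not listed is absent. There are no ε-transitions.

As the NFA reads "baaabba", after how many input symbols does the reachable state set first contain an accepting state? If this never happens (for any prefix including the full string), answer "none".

4

Start in {S}.
Read 'b': S→{C}; now {C}.
Read 'a': C→{S}; now {S}.
Read 'a': S→{D, E, F}; now {D, E, F}.
Read 'a': D→{F}, E→{S}, F→{A, F}; now {S, A, F}.
None of the earlier sets intersect F, but {S, A, F} does.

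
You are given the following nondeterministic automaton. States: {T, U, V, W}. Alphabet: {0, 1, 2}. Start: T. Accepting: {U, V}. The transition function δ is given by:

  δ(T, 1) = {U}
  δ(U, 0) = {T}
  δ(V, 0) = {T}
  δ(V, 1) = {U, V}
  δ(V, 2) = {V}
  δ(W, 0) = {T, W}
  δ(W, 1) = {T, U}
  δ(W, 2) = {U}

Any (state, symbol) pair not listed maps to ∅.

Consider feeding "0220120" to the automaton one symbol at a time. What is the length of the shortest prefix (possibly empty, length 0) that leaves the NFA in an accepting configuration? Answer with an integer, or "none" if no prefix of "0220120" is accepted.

none

Start in {T}.
Read '0': T→∅; now ∅.
The set is empty and remains empty for the remaining 6 symbols.
No reachable set along the way intersects F.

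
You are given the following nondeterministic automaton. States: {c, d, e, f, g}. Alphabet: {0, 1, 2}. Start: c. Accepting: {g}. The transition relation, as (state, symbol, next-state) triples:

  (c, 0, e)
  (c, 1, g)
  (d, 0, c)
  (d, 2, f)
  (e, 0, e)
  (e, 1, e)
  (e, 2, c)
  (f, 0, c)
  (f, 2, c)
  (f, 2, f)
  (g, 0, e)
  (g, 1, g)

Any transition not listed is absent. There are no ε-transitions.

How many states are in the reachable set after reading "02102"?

1

Start in {c}.
Read '0': {c} → {e}.
Read '2': {e} → {c}.
Read '1': {c} → {g}.
Read '0': {g} → {e}.
Read '2': {e} → {c}.
That set has 1 state.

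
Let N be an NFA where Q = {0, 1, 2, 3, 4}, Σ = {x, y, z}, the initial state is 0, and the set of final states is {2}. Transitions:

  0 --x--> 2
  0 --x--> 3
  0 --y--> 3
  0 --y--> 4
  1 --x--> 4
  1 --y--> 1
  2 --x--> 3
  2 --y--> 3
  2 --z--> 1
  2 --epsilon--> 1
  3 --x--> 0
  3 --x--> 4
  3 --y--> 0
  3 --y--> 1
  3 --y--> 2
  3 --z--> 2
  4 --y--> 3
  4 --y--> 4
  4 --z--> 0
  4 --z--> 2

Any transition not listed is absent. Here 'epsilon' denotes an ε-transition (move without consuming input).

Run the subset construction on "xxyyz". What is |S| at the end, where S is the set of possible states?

Start in {0}.
Read 'x': 0→{2, 3}; union {2, 3}; ε-closure = {1, 2, 3}.
Read 'x': 1→{4}, 2→{3}, 3→{0, 4}; now {0, 3, 4}.
Read 'y': 0→{3, 4}, 3→{0, 1, 2}, 4→{3, 4}; now {0, 1, 2, 3, 4}.
Read 'y': 0→{3, 4}, 1→{1}, 2→{3}, 3→{0, 1, 2}, 4→{3, 4}; now {0, 1, 2, 3, 4}.
Read 'z': 0→∅, 1→∅, 2→{1}, 3→{2}, 4→{0, 2}; now {0, 1, 2}.
That set has 3 states.

3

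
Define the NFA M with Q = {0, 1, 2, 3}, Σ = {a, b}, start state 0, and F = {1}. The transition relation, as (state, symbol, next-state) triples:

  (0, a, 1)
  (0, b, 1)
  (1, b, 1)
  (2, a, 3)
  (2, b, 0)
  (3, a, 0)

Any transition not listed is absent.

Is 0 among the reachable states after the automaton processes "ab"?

No

Start in {0}.
Read 'a': {0} → {1}.
Read 'b': {1} → {1}.
State 0 is not in {1}.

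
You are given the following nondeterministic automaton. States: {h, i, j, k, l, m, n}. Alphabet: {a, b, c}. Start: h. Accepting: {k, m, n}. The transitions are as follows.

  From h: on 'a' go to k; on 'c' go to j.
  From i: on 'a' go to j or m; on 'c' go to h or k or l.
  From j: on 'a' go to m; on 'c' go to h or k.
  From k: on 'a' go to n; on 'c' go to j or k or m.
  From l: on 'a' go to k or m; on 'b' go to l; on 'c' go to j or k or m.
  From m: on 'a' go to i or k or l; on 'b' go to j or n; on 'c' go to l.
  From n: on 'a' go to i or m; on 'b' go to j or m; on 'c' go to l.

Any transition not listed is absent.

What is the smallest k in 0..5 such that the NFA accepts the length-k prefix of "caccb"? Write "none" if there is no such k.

2

Start in {h}.
Read 'c': {h} → {j}.
Read 'a': {j} → {m}.
None of the earlier sets intersect F, but {m} does.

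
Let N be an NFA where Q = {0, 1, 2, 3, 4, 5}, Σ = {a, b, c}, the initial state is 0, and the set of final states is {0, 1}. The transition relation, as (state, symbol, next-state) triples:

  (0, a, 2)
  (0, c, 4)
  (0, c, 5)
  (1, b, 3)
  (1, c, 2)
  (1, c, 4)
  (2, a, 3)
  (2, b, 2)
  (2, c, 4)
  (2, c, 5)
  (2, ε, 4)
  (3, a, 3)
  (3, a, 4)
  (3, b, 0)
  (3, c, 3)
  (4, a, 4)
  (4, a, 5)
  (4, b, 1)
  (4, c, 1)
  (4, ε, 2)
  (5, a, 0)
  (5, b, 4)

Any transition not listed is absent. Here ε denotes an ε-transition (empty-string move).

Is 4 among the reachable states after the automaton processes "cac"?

Start in {0}.
Read 'c': {0} → {2, 4, 5}.
Read 'a': {2, 4, 5} → {0, 2, 3, 4, 5}.
Read 'c': {0, 2, 3, 4, 5} → {1, 2, 3, 4, 5}.
State 4 is in {1, 2, 3, 4, 5}.

Yes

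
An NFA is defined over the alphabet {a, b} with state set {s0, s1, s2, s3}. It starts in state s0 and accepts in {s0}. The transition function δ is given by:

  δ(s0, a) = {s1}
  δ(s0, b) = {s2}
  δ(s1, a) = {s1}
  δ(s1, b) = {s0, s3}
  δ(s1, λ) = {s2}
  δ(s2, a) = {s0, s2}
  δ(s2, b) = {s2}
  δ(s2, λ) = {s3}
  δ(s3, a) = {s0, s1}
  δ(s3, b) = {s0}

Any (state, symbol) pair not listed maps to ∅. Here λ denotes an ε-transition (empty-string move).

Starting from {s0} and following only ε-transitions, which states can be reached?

{s0}

Begin with {s0}.
No ε-moves leave this set, so the closure equals the set itself.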